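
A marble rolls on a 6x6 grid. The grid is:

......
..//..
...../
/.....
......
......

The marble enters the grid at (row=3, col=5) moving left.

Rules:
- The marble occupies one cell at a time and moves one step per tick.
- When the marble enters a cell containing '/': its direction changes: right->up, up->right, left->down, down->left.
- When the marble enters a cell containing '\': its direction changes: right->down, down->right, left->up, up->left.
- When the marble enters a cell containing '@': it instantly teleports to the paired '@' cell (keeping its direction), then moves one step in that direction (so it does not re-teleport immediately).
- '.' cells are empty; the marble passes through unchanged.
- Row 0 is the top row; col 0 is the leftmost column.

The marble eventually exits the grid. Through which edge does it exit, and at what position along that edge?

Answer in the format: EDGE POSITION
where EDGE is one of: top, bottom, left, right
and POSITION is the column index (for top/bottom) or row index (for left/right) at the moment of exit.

Step 1: enter (3,5), '.' pass, move left to (3,4)
Step 2: enter (3,4), '.' pass, move left to (3,3)
Step 3: enter (3,3), '.' pass, move left to (3,2)
Step 4: enter (3,2), '.' pass, move left to (3,1)
Step 5: enter (3,1), '.' pass, move left to (3,0)
Step 6: enter (3,0), '/' deflects left->down, move down to (4,0)
Step 7: enter (4,0), '.' pass, move down to (5,0)
Step 8: enter (5,0), '.' pass, move down to (6,0)
Step 9: at (6,0) — EXIT via bottom edge, pos 0

Answer: bottom 0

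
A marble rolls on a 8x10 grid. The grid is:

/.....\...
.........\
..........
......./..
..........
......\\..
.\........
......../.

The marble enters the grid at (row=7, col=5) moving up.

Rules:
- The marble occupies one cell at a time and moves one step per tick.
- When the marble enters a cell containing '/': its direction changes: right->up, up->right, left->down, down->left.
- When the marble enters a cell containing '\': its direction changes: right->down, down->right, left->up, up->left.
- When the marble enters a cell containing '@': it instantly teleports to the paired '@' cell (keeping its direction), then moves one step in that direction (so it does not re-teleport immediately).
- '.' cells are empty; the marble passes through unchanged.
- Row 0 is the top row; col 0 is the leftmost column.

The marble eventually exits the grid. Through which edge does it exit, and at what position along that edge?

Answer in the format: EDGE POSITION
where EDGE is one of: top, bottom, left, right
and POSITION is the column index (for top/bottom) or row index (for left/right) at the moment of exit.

Step 1: enter (7,5), '.' pass, move up to (6,5)
Step 2: enter (6,5), '.' pass, move up to (5,5)
Step 3: enter (5,5), '.' pass, move up to (4,5)
Step 4: enter (4,5), '.' pass, move up to (3,5)
Step 5: enter (3,5), '.' pass, move up to (2,5)
Step 6: enter (2,5), '.' pass, move up to (1,5)
Step 7: enter (1,5), '.' pass, move up to (0,5)
Step 8: enter (0,5), '.' pass, move up to (-1,5)
Step 9: at (-1,5) — EXIT via top edge, pos 5

Answer: top 5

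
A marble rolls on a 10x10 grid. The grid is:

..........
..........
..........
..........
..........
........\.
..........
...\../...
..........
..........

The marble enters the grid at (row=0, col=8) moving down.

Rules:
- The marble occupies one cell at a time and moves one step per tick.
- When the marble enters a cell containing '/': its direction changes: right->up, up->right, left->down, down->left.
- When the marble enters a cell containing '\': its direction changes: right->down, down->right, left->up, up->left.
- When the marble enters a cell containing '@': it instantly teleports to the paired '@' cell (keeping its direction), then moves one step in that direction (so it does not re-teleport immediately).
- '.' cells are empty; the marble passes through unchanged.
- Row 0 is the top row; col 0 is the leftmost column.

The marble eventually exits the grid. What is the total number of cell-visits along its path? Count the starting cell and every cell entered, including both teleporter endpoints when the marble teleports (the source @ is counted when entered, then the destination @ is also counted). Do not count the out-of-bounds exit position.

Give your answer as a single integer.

Answer: 7

Derivation:
Step 1: enter (0,8), '.' pass, move down to (1,8)
Step 2: enter (1,8), '.' pass, move down to (2,8)
Step 3: enter (2,8), '.' pass, move down to (3,8)
Step 4: enter (3,8), '.' pass, move down to (4,8)
Step 5: enter (4,8), '.' pass, move down to (5,8)
Step 6: enter (5,8), '\' deflects down->right, move right to (5,9)
Step 7: enter (5,9), '.' pass, move right to (5,10)
Step 8: at (5,10) — EXIT via right edge, pos 5
Path length (cell visits): 7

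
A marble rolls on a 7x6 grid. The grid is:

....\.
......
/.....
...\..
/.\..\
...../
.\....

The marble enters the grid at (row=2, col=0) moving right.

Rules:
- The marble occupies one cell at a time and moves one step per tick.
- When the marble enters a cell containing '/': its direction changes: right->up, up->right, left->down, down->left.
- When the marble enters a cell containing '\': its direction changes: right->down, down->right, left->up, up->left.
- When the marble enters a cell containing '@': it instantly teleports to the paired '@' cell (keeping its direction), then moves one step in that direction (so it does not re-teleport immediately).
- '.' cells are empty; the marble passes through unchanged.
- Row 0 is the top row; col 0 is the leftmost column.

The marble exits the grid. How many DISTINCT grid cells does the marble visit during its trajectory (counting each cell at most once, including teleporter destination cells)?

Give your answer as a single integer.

Answer: 3

Derivation:
Step 1: enter (2,0), '/' deflects right->up, move up to (1,0)
Step 2: enter (1,0), '.' pass, move up to (0,0)
Step 3: enter (0,0), '.' pass, move up to (-1,0)
Step 4: at (-1,0) — EXIT via top edge, pos 0
Distinct cells visited: 3 (path length 3)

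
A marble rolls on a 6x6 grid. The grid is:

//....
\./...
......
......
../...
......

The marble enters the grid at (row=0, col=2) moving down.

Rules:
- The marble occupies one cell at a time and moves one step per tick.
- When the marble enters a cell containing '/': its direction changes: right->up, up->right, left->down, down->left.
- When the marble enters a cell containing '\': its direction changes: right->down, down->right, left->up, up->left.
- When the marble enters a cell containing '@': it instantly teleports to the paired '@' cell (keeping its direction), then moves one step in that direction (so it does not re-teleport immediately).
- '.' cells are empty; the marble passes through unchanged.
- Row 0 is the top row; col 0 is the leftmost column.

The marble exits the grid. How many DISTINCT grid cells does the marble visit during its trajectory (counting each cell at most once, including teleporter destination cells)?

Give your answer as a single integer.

Step 1: enter (0,2), '.' pass, move down to (1,2)
Step 2: enter (1,2), '/' deflects down->left, move left to (1,1)
Step 3: enter (1,1), '.' pass, move left to (1,0)
Step 4: enter (1,0), '\' deflects left->up, move up to (0,0)
Step 5: enter (0,0), '/' deflects up->right, move right to (0,1)
Step 6: enter (0,1), '/' deflects right->up, move up to (-1,1)
Step 7: at (-1,1) — EXIT via top edge, pos 1
Distinct cells visited: 6 (path length 6)

Answer: 6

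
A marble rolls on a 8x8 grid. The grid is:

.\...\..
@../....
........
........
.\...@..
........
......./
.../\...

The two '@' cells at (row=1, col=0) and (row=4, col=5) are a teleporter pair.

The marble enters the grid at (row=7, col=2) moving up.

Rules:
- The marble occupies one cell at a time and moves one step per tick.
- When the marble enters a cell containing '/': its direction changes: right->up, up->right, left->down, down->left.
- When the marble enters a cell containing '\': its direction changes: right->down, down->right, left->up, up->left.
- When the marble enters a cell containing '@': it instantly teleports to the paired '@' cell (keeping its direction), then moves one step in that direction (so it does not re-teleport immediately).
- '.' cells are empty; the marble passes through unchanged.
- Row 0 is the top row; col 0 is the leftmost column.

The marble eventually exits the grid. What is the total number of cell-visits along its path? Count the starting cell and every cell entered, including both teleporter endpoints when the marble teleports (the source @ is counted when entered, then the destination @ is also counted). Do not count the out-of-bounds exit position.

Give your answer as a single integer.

Answer: 8

Derivation:
Step 1: enter (7,2), '.' pass, move up to (6,2)
Step 2: enter (6,2), '.' pass, move up to (5,2)
Step 3: enter (5,2), '.' pass, move up to (4,2)
Step 4: enter (4,2), '.' pass, move up to (3,2)
Step 5: enter (3,2), '.' pass, move up to (2,2)
Step 6: enter (2,2), '.' pass, move up to (1,2)
Step 7: enter (1,2), '.' pass, move up to (0,2)
Step 8: enter (0,2), '.' pass, move up to (-1,2)
Step 9: at (-1,2) — EXIT via top edge, pos 2
Path length (cell visits): 8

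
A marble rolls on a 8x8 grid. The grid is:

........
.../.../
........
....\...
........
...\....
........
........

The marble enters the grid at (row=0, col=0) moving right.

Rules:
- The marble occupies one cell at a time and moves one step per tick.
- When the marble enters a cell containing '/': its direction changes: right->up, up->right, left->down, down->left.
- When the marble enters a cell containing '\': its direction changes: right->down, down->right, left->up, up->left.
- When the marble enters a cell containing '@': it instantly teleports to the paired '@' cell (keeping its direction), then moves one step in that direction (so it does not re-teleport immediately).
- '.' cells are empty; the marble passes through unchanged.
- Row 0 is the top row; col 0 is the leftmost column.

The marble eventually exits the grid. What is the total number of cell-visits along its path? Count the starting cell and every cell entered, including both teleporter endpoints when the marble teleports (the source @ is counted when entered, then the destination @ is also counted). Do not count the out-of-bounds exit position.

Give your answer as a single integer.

Answer: 8

Derivation:
Step 1: enter (0,0), '.' pass, move right to (0,1)
Step 2: enter (0,1), '.' pass, move right to (0,2)
Step 3: enter (0,2), '.' pass, move right to (0,3)
Step 4: enter (0,3), '.' pass, move right to (0,4)
Step 5: enter (0,4), '.' pass, move right to (0,5)
Step 6: enter (0,5), '.' pass, move right to (0,6)
Step 7: enter (0,6), '.' pass, move right to (0,7)
Step 8: enter (0,7), '.' pass, move right to (0,8)
Step 9: at (0,8) — EXIT via right edge, pos 0
Path length (cell visits): 8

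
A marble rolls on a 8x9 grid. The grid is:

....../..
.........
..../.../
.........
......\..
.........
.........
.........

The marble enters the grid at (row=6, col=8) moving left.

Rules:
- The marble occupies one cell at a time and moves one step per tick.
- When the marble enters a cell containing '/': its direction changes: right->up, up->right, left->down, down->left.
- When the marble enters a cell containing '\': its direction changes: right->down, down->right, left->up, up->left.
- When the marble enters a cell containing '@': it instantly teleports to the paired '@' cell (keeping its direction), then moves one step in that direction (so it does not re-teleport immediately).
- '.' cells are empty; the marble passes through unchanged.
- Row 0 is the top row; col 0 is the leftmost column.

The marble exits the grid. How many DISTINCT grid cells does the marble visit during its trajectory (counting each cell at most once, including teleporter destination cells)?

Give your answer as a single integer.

Answer: 9

Derivation:
Step 1: enter (6,8), '.' pass, move left to (6,7)
Step 2: enter (6,7), '.' pass, move left to (6,6)
Step 3: enter (6,6), '.' pass, move left to (6,5)
Step 4: enter (6,5), '.' pass, move left to (6,4)
Step 5: enter (6,4), '.' pass, move left to (6,3)
Step 6: enter (6,3), '.' pass, move left to (6,2)
Step 7: enter (6,2), '.' pass, move left to (6,1)
Step 8: enter (6,1), '.' pass, move left to (6,0)
Step 9: enter (6,0), '.' pass, move left to (6,-1)
Step 10: at (6,-1) — EXIT via left edge, pos 6
Distinct cells visited: 9 (path length 9)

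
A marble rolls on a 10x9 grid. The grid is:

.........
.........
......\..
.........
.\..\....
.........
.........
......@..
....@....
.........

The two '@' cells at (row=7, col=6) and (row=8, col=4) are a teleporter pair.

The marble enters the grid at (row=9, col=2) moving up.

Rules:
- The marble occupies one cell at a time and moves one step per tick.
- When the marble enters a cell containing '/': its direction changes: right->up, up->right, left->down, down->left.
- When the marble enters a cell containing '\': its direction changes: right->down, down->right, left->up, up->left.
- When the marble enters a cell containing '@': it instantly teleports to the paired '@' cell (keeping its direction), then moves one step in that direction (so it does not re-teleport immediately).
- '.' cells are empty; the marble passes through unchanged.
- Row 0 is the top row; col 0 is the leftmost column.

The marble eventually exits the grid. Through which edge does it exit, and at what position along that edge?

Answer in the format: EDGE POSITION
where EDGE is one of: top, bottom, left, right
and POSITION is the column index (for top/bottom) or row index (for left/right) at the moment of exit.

Answer: top 2

Derivation:
Step 1: enter (9,2), '.' pass, move up to (8,2)
Step 2: enter (8,2), '.' pass, move up to (7,2)
Step 3: enter (7,2), '.' pass, move up to (6,2)
Step 4: enter (6,2), '.' pass, move up to (5,2)
Step 5: enter (5,2), '.' pass, move up to (4,2)
Step 6: enter (4,2), '.' pass, move up to (3,2)
Step 7: enter (3,2), '.' pass, move up to (2,2)
Step 8: enter (2,2), '.' pass, move up to (1,2)
Step 9: enter (1,2), '.' pass, move up to (0,2)
Step 10: enter (0,2), '.' pass, move up to (-1,2)
Step 11: at (-1,2) — EXIT via top edge, pos 2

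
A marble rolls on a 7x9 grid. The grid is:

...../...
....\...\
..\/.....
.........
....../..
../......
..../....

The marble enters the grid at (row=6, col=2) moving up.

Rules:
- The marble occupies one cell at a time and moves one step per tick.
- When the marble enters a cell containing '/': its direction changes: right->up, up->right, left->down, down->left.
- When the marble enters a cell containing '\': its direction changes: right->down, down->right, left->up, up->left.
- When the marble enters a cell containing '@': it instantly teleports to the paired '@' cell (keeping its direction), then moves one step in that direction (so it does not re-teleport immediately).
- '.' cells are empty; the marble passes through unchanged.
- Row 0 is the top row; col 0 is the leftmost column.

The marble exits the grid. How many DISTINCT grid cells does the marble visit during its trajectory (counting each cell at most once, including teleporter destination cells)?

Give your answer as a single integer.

Step 1: enter (6,2), '.' pass, move up to (5,2)
Step 2: enter (5,2), '/' deflects up->right, move right to (5,3)
Step 3: enter (5,3), '.' pass, move right to (5,4)
Step 4: enter (5,4), '.' pass, move right to (5,5)
Step 5: enter (5,5), '.' pass, move right to (5,6)
Step 6: enter (5,6), '.' pass, move right to (5,7)
Step 7: enter (5,7), '.' pass, move right to (5,8)
Step 8: enter (5,8), '.' pass, move right to (5,9)
Step 9: at (5,9) — EXIT via right edge, pos 5
Distinct cells visited: 8 (path length 8)

Answer: 8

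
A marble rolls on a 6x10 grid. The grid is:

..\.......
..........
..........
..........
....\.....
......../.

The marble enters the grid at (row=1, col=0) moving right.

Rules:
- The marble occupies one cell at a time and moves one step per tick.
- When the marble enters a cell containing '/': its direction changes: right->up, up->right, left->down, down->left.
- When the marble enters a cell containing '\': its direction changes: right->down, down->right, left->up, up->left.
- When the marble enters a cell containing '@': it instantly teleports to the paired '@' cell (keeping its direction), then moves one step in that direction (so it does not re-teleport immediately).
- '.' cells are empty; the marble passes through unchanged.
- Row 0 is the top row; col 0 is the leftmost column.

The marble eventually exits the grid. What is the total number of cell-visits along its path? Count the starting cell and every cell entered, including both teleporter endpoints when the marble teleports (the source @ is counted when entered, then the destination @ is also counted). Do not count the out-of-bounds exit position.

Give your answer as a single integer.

Answer: 10

Derivation:
Step 1: enter (1,0), '.' pass, move right to (1,1)
Step 2: enter (1,1), '.' pass, move right to (1,2)
Step 3: enter (1,2), '.' pass, move right to (1,3)
Step 4: enter (1,3), '.' pass, move right to (1,4)
Step 5: enter (1,4), '.' pass, move right to (1,5)
Step 6: enter (1,5), '.' pass, move right to (1,6)
Step 7: enter (1,6), '.' pass, move right to (1,7)
Step 8: enter (1,7), '.' pass, move right to (1,8)
Step 9: enter (1,8), '.' pass, move right to (1,9)
Step 10: enter (1,9), '.' pass, move right to (1,10)
Step 11: at (1,10) — EXIT via right edge, pos 1
Path length (cell visits): 10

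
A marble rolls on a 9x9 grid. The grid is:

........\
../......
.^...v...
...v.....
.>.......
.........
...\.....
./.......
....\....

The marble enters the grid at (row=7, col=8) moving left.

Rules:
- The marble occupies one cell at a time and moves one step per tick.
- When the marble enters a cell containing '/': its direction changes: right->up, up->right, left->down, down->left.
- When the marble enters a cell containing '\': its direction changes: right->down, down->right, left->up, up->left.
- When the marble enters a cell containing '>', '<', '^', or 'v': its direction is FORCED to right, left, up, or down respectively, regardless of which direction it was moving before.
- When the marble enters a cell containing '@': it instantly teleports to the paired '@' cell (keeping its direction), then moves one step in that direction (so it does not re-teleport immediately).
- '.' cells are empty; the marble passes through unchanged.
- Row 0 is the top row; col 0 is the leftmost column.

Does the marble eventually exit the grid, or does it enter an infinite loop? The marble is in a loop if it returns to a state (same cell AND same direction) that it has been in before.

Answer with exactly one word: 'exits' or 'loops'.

Answer: exits

Derivation:
Step 1: enter (7,8), '.' pass, move left to (7,7)
Step 2: enter (7,7), '.' pass, move left to (7,6)
Step 3: enter (7,6), '.' pass, move left to (7,5)
Step 4: enter (7,5), '.' pass, move left to (7,4)
Step 5: enter (7,4), '.' pass, move left to (7,3)
Step 6: enter (7,3), '.' pass, move left to (7,2)
Step 7: enter (7,2), '.' pass, move left to (7,1)
Step 8: enter (7,1), '/' deflects left->down, move down to (8,1)
Step 9: enter (8,1), '.' pass, move down to (9,1)
Step 10: at (9,1) — EXIT via bottom edge, pos 1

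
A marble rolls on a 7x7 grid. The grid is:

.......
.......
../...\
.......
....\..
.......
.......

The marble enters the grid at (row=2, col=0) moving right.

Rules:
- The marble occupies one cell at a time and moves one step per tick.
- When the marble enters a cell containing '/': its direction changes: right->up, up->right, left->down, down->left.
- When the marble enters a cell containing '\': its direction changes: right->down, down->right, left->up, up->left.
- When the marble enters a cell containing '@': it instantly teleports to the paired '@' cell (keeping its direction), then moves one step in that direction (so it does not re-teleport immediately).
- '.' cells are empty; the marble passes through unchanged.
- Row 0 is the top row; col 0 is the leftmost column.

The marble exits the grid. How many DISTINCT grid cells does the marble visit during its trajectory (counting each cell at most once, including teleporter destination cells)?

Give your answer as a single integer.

Step 1: enter (2,0), '.' pass, move right to (2,1)
Step 2: enter (2,1), '.' pass, move right to (2,2)
Step 3: enter (2,2), '/' deflects right->up, move up to (1,2)
Step 4: enter (1,2), '.' pass, move up to (0,2)
Step 5: enter (0,2), '.' pass, move up to (-1,2)
Step 6: at (-1,2) — EXIT via top edge, pos 2
Distinct cells visited: 5 (path length 5)

Answer: 5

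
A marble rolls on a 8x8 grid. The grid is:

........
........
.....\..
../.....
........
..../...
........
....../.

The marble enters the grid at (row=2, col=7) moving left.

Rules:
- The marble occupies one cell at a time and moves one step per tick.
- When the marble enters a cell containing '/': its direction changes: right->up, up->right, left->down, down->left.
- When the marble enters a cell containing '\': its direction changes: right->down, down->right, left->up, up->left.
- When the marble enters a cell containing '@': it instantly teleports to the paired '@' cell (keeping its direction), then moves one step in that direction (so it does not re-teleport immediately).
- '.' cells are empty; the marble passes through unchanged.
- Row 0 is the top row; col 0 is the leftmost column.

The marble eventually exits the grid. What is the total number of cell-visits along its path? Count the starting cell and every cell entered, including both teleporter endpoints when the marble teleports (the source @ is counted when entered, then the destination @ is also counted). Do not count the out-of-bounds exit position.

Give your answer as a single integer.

Step 1: enter (2,7), '.' pass, move left to (2,6)
Step 2: enter (2,6), '.' pass, move left to (2,5)
Step 3: enter (2,5), '\' deflects left->up, move up to (1,5)
Step 4: enter (1,5), '.' pass, move up to (0,5)
Step 5: enter (0,5), '.' pass, move up to (-1,5)
Step 6: at (-1,5) — EXIT via top edge, pos 5
Path length (cell visits): 5

Answer: 5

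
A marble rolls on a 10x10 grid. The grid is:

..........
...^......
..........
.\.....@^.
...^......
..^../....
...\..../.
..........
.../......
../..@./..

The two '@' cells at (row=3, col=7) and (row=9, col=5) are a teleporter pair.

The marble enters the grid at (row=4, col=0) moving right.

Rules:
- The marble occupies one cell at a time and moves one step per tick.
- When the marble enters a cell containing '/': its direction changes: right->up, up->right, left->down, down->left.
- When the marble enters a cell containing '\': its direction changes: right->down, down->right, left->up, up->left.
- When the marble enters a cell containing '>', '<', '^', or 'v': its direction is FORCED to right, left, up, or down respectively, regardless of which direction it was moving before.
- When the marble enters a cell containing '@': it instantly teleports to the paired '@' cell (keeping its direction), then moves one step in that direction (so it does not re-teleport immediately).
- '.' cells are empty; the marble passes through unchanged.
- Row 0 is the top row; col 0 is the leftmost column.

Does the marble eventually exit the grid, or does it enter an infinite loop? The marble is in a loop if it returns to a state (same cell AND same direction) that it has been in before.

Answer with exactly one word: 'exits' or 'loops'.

Answer: exits

Derivation:
Step 1: enter (4,0), '.' pass, move right to (4,1)
Step 2: enter (4,1), '.' pass, move right to (4,2)
Step 3: enter (4,2), '.' pass, move right to (4,3)
Step 4: enter (4,3), '^' forces right->up, move up to (3,3)
Step 5: enter (3,3), '.' pass, move up to (2,3)
Step 6: enter (2,3), '.' pass, move up to (1,3)
Step 7: enter (1,3), '^' forces up->up, move up to (0,3)
Step 8: enter (0,3), '.' pass, move up to (-1,3)
Step 9: at (-1,3) — EXIT via top edge, pos 3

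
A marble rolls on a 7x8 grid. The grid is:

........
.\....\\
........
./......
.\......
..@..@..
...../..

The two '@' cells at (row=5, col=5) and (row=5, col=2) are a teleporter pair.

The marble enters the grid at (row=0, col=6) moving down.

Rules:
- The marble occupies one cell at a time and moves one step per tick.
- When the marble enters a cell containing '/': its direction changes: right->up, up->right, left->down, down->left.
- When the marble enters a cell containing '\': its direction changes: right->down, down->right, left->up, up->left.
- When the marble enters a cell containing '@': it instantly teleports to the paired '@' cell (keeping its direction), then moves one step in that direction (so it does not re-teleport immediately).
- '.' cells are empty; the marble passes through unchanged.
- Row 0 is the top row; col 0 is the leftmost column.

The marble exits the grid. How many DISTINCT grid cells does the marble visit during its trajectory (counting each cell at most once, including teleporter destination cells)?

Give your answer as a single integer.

Step 1: enter (0,6), '.' pass, move down to (1,6)
Step 2: enter (1,6), '\' deflects down->right, move right to (1,7)
Step 3: enter (1,7), '\' deflects right->down, move down to (2,7)
Step 4: enter (2,7), '.' pass, move down to (3,7)
Step 5: enter (3,7), '.' pass, move down to (4,7)
Step 6: enter (4,7), '.' pass, move down to (5,7)
Step 7: enter (5,7), '.' pass, move down to (6,7)
Step 8: enter (6,7), '.' pass, move down to (7,7)
Step 9: at (7,7) — EXIT via bottom edge, pos 7
Distinct cells visited: 8 (path length 8)

Answer: 8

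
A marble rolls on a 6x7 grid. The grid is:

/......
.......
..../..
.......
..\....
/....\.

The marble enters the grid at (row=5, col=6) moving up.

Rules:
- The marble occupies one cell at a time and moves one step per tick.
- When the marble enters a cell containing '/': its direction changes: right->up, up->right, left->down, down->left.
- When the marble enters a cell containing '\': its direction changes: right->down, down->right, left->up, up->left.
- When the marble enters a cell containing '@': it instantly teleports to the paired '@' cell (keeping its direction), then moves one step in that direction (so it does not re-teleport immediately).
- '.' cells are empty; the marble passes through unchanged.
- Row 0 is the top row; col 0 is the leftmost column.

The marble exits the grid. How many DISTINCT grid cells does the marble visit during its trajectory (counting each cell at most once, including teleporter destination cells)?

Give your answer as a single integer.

Answer: 6

Derivation:
Step 1: enter (5,6), '.' pass, move up to (4,6)
Step 2: enter (4,6), '.' pass, move up to (3,6)
Step 3: enter (3,6), '.' pass, move up to (2,6)
Step 4: enter (2,6), '.' pass, move up to (1,6)
Step 5: enter (1,6), '.' pass, move up to (0,6)
Step 6: enter (0,6), '.' pass, move up to (-1,6)
Step 7: at (-1,6) — EXIT via top edge, pos 6
Distinct cells visited: 6 (path length 6)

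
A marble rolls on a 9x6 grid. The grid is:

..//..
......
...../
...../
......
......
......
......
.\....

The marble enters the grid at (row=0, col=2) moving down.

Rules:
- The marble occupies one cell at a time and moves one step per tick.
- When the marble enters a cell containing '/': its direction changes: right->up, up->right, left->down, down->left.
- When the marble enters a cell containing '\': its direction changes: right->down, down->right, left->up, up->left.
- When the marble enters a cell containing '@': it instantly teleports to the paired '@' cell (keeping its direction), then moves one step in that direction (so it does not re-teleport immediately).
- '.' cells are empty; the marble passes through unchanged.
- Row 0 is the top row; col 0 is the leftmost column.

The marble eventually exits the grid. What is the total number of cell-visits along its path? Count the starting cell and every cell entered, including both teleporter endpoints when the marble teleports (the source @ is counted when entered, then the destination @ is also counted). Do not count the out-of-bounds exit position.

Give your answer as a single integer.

Step 1: enter (0,2), '/' deflects down->left, move left to (0,1)
Step 2: enter (0,1), '.' pass, move left to (0,0)
Step 3: enter (0,0), '.' pass, move left to (0,-1)
Step 4: at (0,-1) — EXIT via left edge, pos 0
Path length (cell visits): 3

Answer: 3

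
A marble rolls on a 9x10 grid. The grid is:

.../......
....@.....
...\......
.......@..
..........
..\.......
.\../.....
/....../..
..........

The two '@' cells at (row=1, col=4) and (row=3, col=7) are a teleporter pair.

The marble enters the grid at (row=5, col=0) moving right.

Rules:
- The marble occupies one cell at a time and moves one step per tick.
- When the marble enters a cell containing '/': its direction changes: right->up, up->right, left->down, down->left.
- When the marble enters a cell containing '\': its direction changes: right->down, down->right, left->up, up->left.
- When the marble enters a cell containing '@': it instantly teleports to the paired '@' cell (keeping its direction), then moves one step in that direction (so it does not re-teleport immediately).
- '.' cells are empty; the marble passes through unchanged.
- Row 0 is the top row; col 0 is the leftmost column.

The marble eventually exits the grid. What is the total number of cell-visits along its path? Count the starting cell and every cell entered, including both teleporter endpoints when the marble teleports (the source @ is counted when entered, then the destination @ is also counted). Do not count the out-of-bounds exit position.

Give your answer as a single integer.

Answer: 6

Derivation:
Step 1: enter (5,0), '.' pass, move right to (5,1)
Step 2: enter (5,1), '.' pass, move right to (5,2)
Step 3: enter (5,2), '\' deflects right->down, move down to (6,2)
Step 4: enter (6,2), '.' pass, move down to (7,2)
Step 5: enter (7,2), '.' pass, move down to (8,2)
Step 6: enter (8,2), '.' pass, move down to (9,2)
Step 7: at (9,2) — EXIT via bottom edge, pos 2
Path length (cell visits): 6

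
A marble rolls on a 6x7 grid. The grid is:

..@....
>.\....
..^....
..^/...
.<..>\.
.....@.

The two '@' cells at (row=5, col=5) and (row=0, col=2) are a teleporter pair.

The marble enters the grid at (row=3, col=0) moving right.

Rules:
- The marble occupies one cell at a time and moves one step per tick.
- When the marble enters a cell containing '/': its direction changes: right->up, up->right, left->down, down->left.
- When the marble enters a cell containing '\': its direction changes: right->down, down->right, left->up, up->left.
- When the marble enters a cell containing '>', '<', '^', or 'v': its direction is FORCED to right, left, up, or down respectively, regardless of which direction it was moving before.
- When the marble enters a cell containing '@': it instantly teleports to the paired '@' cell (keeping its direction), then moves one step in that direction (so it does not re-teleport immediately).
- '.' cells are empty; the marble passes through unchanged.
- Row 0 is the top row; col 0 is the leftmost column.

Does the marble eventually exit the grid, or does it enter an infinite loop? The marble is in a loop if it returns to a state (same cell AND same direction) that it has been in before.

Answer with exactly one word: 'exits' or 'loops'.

Answer: loops

Derivation:
Step 1: enter (3,0), '.' pass, move right to (3,1)
Step 2: enter (3,1), '.' pass, move right to (3,2)
Step 3: enter (3,2), '^' forces right->up, move up to (2,2)
Step 4: enter (2,2), '^' forces up->up, move up to (1,2)
Step 5: enter (1,2), '\' deflects up->left, move left to (1,1)
Step 6: enter (1,1), '.' pass, move left to (1,0)
Step 7: enter (1,0), '>' forces left->right, move right to (1,1)
Step 8: enter (1,1), '.' pass, move right to (1,2)
Step 9: enter (1,2), '\' deflects right->down, move down to (2,2)
Step 10: enter (2,2), '^' forces down->up, move up to (1,2)
Step 11: at (1,2) dir=up — LOOP DETECTED (seen before)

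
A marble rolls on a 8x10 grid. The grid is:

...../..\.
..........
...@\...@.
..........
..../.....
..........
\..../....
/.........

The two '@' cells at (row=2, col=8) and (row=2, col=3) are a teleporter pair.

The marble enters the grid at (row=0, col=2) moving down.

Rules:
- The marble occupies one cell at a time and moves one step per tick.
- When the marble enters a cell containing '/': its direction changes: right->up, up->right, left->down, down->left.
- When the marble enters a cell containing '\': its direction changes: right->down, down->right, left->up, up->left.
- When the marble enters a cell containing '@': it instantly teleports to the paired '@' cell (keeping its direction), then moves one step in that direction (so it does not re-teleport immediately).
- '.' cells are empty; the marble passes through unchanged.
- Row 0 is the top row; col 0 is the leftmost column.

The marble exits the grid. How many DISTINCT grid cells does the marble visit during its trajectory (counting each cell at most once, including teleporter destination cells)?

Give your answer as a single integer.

Step 1: enter (0,2), '.' pass, move down to (1,2)
Step 2: enter (1,2), '.' pass, move down to (2,2)
Step 3: enter (2,2), '.' pass, move down to (3,2)
Step 4: enter (3,2), '.' pass, move down to (4,2)
Step 5: enter (4,2), '.' pass, move down to (5,2)
Step 6: enter (5,2), '.' pass, move down to (6,2)
Step 7: enter (6,2), '.' pass, move down to (7,2)
Step 8: enter (7,2), '.' pass, move down to (8,2)
Step 9: at (8,2) — EXIT via bottom edge, pos 2
Distinct cells visited: 8 (path length 8)

Answer: 8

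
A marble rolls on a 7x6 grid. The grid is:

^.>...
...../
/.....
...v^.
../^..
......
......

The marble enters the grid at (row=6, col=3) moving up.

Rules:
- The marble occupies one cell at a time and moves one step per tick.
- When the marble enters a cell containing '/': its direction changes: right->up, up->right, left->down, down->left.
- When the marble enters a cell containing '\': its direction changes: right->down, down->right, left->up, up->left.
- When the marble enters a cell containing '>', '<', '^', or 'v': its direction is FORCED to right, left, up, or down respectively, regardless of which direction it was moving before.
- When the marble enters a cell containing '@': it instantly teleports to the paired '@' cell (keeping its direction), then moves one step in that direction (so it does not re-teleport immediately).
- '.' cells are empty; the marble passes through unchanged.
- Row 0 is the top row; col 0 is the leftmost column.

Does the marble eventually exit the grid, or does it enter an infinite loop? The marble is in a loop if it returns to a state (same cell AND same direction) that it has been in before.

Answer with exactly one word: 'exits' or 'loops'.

Step 1: enter (6,3), '.' pass, move up to (5,3)
Step 2: enter (5,3), '.' pass, move up to (4,3)
Step 3: enter (4,3), '^' forces up->up, move up to (3,3)
Step 4: enter (3,3), 'v' forces up->down, move down to (4,3)
Step 5: enter (4,3), '^' forces down->up, move up to (3,3)
Step 6: at (3,3) dir=up — LOOP DETECTED (seen before)

Answer: loops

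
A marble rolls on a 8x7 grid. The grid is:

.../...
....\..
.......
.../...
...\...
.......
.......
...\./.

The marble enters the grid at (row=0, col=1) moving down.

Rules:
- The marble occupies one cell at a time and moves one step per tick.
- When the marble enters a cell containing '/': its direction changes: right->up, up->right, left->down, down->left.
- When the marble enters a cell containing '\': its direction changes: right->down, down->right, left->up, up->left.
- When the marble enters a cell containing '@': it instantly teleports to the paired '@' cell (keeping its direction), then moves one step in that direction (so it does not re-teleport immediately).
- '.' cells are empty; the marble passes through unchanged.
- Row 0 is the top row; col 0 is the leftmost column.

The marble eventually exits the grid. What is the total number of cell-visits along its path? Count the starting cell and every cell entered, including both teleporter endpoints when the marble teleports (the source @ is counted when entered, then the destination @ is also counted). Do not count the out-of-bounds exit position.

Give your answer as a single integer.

Step 1: enter (0,1), '.' pass, move down to (1,1)
Step 2: enter (1,1), '.' pass, move down to (2,1)
Step 3: enter (2,1), '.' pass, move down to (3,1)
Step 4: enter (3,1), '.' pass, move down to (4,1)
Step 5: enter (4,1), '.' pass, move down to (5,1)
Step 6: enter (5,1), '.' pass, move down to (6,1)
Step 7: enter (6,1), '.' pass, move down to (7,1)
Step 8: enter (7,1), '.' pass, move down to (8,1)
Step 9: at (8,1) — EXIT via bottom edge, pos 1
Path length (cell visits): 8

Answer: 8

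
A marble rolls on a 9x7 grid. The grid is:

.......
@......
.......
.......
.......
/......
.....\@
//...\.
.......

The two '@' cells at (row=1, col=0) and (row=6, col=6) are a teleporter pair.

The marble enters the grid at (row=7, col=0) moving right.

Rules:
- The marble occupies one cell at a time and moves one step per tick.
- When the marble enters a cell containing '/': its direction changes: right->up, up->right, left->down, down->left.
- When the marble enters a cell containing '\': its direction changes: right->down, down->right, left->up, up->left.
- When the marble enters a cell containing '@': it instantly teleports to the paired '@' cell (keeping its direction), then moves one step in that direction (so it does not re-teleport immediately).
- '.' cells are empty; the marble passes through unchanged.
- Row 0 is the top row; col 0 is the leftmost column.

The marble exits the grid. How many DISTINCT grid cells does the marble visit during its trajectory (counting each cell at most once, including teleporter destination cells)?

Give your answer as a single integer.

Step 1: enter (7,0), '/' deflects right->up, move up to (6,0)
Step 2: enter (6,0), '.' pass, move up to (5,0)
Step 3: enter (5,0), '/' deflects up->right, move right to (5,1)
Step 4: enter (5,1), '.' pass, move right to (5,2)
Step 5: enter (5,2), '.' pass, move right to (5,3)
Step 6: enter (5,3), '.' pass, move right to (5,4)
Step 7: enter (5,4), '.' pass, move right to (5,5)
Step 8: enter (5,5), '.' pass, move right to (5,6)
Step 9: enter (5,6), '.' pass, move right to (5,7)
Step 10: at (5,7) — EXIT via right edge, pos 5
Distinct cells visited: 9 (path length 9)

Answer: 9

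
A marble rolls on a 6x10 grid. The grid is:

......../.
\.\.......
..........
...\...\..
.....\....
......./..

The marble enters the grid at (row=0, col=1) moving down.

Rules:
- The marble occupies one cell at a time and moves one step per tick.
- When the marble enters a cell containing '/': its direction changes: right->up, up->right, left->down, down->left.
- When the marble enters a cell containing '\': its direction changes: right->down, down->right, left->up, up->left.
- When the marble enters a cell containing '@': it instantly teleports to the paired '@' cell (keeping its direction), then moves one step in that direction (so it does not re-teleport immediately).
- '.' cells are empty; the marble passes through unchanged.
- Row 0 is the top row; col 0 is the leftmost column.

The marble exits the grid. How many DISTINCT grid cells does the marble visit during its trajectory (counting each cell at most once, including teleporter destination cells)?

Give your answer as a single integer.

Answer: 6

Derivation:
Step 1: enter (0,1), '.' pass, move down to (1,1)
Step 2: enter (1,1), '.' pass, move down to (2,1)
Step 3: enter (2,1), '.' pass, move down to (3,1)
Step 4: enter (3,1), '.' pass, move down to (4,1)
Step 5: enter (4,1), '.' pass, move down to (5,1)
Step 6: enter (5,1), '.' pass, move down to (6,1)
Step 7: at (6,1) — EXIT via bottom edge, pos 1
Distinct cells visited: 6 (path length 6)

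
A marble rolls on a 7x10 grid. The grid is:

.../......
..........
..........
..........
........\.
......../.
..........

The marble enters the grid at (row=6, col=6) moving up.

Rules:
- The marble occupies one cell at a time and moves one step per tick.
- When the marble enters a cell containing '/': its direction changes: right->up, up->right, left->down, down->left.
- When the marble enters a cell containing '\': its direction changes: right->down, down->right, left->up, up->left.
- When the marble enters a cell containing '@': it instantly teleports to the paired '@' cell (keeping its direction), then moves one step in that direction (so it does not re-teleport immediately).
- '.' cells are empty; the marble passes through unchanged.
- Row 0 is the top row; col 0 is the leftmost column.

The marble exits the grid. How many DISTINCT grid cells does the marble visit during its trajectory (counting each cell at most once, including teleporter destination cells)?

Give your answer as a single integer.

Step 1: enter (6,6), '.' pass, move up to (5,6)
Step 2: enter (5,6), '.' pass, move up to (4,6)
Step 3: enter (4,6), '.' pass, move up to (3,6)
Step 4: enter (3,6), '.' pass, move up to (2,6)
Step 5: enter (2,6), '.' pass, move up to (1,6)
Step 6: enter (1,6), '.' pass, move up to (0,6)
Step 7: enter (0,6), '.' pass, move up to (-1,6)
Step 8: at (-1,6) — EXIT via top edge, pos 6
Distinct cells visited: 7 (path length 7)

Answer: 7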